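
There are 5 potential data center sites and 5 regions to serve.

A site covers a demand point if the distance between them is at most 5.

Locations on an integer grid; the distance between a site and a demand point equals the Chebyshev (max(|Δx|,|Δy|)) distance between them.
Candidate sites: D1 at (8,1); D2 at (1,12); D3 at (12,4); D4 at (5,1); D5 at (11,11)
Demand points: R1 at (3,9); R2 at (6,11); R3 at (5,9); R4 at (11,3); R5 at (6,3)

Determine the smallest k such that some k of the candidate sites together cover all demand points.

Coverage sets (demand points within 5 of each site):
  D1: {R4, R5}
  D2: {R1, R2, R3}
  D3: {R4}
  D4: {R5}
  D5: {R2}
No single site covers all 5 demand points.
But {D1, D2} covers everything, so the minimum is 2.

2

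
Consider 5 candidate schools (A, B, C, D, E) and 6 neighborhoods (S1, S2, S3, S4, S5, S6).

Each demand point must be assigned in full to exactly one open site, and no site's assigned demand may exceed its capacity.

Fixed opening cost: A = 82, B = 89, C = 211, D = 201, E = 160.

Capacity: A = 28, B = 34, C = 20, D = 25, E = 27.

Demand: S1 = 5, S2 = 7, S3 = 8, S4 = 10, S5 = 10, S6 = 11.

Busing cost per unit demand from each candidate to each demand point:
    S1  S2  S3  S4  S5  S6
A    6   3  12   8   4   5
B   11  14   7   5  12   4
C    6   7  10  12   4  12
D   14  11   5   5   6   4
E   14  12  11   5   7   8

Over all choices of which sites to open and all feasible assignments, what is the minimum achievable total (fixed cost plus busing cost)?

Open {A, B}; cheapest assignment that respects the capacities:
  A (cap 28, load 22): S1, S2, S5 — cost 5×6 + 7×3 + 10×4 = 91
  B (cap 34, load 29): S3, S4, S6 — cost 8×7 + 10×5 + 11×4 = 150
  Shipping 241, fixed 171 → total 412.
  Any other capacity-feasible assignment to {A, B} ships for at least 241.
Compare {A, D}: its best feasible assignment gives total 559.
Compare {A, E}: its best feasible assignment gives total 566.
Every other set of open sites that can feasibly serve all demand totals ≥ 559 even under its best assignment. Minimum: 412.

412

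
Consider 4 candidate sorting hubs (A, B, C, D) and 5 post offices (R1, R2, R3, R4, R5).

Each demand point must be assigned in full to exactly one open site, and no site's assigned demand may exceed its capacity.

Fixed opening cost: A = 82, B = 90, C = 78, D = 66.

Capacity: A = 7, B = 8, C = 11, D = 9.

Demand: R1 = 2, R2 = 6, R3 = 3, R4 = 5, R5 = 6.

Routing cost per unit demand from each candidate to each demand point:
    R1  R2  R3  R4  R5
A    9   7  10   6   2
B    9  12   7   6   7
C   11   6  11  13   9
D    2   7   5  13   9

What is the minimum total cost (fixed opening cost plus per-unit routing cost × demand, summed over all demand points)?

347

Open {A, B, D}; cheapest assignment that respects the capacities:
  A (cap 7, load 6): R5 — cost 6×2 = 12
  B (cap 8, load 8): R3, R4 — cost 3×7 + 5×6 = 51
  D (cap 9, load 8): R1, R2 — cost 2×2 + 6×7 = 46
  Shipping 109, fixed 238 → total 347.
  Any other capacity-feasible assignment to {A, B, D} ships for at least 109.
Compare {A, C, D}: its best feasible assignment gives total 358.
Compare {A, B, C}: its best feasible assignment gives total 371.
Every other set of open sites that can feasibly serve all demand totals ≥ 358 even under its best assignment. Minimum: 347.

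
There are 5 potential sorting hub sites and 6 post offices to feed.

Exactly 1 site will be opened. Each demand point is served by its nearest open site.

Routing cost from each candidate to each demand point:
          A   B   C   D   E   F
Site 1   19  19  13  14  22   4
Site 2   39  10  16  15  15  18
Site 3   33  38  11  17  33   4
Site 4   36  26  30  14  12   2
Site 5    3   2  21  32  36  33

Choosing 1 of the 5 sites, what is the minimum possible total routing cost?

Open {Site 1}.
  A→Site 1 19, B→Site 1 19, C→Site 1 13, D→Site 1 14, E→Site 1 22, F→Site 1 4  ⇒ total 91.
Compare {Site 2}: total 113.
Compare {Site 4}: total 120.
No size-1 selection does better; minimum is 91.

91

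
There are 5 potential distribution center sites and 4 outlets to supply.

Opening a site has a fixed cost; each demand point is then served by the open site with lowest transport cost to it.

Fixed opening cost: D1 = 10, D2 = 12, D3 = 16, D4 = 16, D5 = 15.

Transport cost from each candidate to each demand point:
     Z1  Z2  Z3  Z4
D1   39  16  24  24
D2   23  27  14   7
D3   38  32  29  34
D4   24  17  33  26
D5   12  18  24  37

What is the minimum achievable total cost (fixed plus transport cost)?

78

Open {D2, D5}: assign each demand point to its cheapest open site.
  Z1→D5 12, Z2→D5 18, Z3→D2 14, Z4→D2 7
  transport cost 51, fixed 27 → total 78.
Compare {D1, D2}: transport cost 60 + fixed 22 = 82.
Compare {D2}: transport cost 71 + fixed 12 = 83.
Compare {D1, D2, D5}: transport cost 49 + fixed 37 = 86.
All other subsets cost ≥ 82. Minimum total cost: 78.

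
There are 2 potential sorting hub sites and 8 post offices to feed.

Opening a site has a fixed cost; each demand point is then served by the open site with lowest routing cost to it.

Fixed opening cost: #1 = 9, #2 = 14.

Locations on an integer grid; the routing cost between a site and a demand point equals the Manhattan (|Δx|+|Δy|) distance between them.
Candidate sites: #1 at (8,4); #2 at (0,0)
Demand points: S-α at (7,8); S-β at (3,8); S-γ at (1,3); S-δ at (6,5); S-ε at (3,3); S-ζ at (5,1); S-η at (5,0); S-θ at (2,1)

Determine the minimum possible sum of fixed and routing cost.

62

Open {#1}: assign each demand point to its cheapest open site.
  S-α→#1 5, S-β→#1 9, S-γ→#1 8, S-δ→#1 3, S-ε→#1 6, S-ζ→#1 6, S-η→#1 7, S-θ→#1 9
  routing cost 53, fixed 9 → total 62.
Compare {#1, #2}: routing cost 41 + fixed 23 = 64.
Compare {#2}: routing cost 61 + fixed 14 = 75.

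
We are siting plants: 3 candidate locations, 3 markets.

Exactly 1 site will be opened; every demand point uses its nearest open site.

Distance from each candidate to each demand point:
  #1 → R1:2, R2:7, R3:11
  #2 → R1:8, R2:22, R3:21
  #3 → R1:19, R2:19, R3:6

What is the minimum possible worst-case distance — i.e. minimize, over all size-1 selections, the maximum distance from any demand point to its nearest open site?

Open {#1}.
  Farthest demand point is R3 at distance 11 (to #1); all others are ≤ 11.
With {#3} the worst case is 19.
With {#2} the worst case is 22.
No size-1 selection achieves below 11.

11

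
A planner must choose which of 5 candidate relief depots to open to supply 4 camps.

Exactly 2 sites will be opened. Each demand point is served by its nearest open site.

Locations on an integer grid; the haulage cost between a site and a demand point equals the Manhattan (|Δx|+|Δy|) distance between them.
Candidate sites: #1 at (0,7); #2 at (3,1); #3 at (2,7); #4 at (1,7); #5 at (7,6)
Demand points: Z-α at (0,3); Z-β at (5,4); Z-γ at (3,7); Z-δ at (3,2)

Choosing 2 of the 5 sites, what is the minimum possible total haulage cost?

12

Open {#2, #3}.
  Z-α→#2 5, Z-β→#2 5, Z-γ→#3 1, Z-δ→#2 1  ⇒ total 12.
Compare {#1, #2}: total 13.
Compare {#2, #4}: total 13.
No size-2 selection does better; minimum is 12.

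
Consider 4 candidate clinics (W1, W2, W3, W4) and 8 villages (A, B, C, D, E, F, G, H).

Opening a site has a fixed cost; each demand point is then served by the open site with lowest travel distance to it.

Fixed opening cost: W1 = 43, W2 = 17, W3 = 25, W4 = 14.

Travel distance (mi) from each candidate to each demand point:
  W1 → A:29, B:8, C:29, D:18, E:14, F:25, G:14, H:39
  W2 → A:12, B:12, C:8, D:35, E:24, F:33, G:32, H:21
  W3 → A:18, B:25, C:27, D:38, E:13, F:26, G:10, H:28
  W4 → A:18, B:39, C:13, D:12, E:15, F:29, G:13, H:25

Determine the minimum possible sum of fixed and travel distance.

153

Open {W2, W4}: assign each demand point to its cheapest open site.
  A→W2 12, B→W2 12, C→W2 8, D→W4 12, E→W4 15, F→W4 29, G→W4 13, H→W2 21
  travel distance 122, fixed 31 → total 153.
Compare {W2, W3, W4}: travel distance 114 + fixed 56 = 170.
Compare {W4}: travel distance 164 + fixed 14 = 178.
Compare {W2, W3}: travel distance 137 + fixed 42 = 179.
All other subsets cost ≥ 170. Minimum total cost: 153.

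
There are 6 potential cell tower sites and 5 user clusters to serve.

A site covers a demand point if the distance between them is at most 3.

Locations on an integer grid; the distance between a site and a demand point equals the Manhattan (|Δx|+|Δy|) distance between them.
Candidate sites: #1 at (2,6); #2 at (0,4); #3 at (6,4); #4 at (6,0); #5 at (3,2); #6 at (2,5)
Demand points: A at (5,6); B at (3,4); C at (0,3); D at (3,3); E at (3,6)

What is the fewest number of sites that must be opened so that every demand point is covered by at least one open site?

3

Coverage sets (demand points within 3 of each site):
  #1: {A, B, E}
  #2: {B, C}
  #3: {A, B}
  #4: {}
  #5: {B, D}
  #6: {B, D, E}
No 2 sites suffice: every size-2 union leaves at least one demand point uncovered.
But {#1, #2, #5} covers everything, so the minimum is 3.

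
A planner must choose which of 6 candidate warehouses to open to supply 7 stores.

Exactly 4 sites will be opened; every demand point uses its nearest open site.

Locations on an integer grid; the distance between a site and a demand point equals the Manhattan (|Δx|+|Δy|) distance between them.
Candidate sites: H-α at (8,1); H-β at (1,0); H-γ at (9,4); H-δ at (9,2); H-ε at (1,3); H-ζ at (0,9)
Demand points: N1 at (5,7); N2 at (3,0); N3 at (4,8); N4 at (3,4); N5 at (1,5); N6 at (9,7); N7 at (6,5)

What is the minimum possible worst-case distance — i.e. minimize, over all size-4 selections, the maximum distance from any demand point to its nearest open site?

Open {H-α, H-β, H-γ, H-ζ}.
  Farthest demand point is N1 at distance 7 (to H-γ); all others are ≤ 7.
With {H-α, H-β, H-δ, H-ζ} the worst case is 7.
With {H-α, H-β, H-ε, H-ζ} the worst case is 7.
No size-4 selection achieves below 7.

7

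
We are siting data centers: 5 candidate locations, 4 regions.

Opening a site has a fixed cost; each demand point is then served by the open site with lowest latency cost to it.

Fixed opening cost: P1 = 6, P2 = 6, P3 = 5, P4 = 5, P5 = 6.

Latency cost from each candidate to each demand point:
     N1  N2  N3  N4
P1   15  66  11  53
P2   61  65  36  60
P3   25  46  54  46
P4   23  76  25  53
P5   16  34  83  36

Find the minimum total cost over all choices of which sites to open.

108

Open {P1, P5}: assign each demand point to its cheapest open site.
  N1→P1 15, N2→P5 34, N3→P1 11, N4→P5 36
  latency cost 96, fixed 12 → total 108.
Compare {P1, P3, P5}: latency cost 96 + fixed 17 = 113.
Compare {P1, P4, P5}: latency cost 96 + fixed 17 = 113.
Compare {P1, P2, P5}: latency cost 96 + fixed 18 = 114.
All other subsets cost ≥ 113. Minimum total cost: 108.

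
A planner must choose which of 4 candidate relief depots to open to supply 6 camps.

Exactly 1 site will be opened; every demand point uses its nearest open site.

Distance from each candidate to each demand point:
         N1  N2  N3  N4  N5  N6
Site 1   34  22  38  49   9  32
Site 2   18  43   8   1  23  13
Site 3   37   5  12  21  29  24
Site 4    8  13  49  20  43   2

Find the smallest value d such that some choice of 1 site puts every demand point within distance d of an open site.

Open {Site 3}.
  Farthest demand point is N1 at distance 37 (to Site 3); all others are ≤ 37.
With {Site 2} the worst case is 43.
With {Site 1} the worst case is 49.
No size-1 selection achieves below 37.

37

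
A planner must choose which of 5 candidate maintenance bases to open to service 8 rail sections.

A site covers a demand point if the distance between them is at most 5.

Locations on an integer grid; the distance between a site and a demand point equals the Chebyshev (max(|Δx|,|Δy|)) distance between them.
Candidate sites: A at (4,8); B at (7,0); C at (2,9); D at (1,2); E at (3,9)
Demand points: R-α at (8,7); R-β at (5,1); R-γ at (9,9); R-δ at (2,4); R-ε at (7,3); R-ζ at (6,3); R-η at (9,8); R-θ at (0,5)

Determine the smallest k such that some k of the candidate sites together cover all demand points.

Coverage sets (demand points within 5 of each site):
  A: {R-α, R-γ, R-δ, R-ε, R-ζ, R-η, R-θ}
  B: {R-β, R-δ, R-ε, R-ζ}
  C: {R-δ, R-θ}
  D: {R-β, R-δ, R-ζ, R-θ}
  E: {R-α, R-δ, R-θ}
No single site covers all 8 demand points.
But {A, B} covers everything, so the minimum is 2.

2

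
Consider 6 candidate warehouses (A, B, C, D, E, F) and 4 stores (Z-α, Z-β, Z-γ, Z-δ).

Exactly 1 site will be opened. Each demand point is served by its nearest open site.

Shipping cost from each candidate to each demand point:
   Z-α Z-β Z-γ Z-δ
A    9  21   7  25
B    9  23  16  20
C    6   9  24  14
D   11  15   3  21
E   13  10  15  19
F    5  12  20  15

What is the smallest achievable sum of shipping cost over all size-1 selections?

50

Open {D}.
  Z-α→D 11, Z-β→D 15, Z-γ→D 3, Z-δ→D 21  ⇒ total 50.
Compare {F}: total 52.
Compare {C}: total 53.
No size-1 selection does better; minimum is 50.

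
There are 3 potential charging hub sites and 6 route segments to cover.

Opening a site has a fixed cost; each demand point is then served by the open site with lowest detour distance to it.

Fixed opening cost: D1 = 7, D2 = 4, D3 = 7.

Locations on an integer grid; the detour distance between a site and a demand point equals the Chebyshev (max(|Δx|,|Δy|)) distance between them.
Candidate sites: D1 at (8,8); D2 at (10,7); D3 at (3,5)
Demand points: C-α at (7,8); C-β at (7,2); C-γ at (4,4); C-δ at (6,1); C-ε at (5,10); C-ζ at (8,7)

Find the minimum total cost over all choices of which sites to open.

Open {D1, D3}: assign each demand point to its cheapest open site.
  C-α→D1 1, C-β→D3 4, C-γ→D3 1, C-δ→D3 4, C-ε→D1 3, C-ζ→D1 1
  detour distance 14, fixed 14 → total 28.
Compare {D1}: detour distance 22 + fixed 7 = 29.
Compare {D3}: detour distance 23 + fixed 7 = 30.
Compare {D2, D3}: detour distance 19 + fixed 11 = 30.
All other subsets cost ≥ 29. Minimum total cost: 28.

28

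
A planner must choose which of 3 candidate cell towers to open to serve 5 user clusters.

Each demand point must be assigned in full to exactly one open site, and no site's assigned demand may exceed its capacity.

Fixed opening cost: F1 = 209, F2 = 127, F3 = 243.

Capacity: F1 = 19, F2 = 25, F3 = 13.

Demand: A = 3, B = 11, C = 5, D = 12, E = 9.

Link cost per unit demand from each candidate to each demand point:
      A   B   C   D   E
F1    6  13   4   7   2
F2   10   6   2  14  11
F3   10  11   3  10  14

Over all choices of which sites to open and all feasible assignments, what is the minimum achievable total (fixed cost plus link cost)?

Open {F1, F2}; cheapest assignment that respects the capacities:
  F1 (cap 19, load 15): A, D — cost 3×6 + 12×7 = 102
  F2 (cap 25, load 25): B, C, E — cost 11×6 + 5×2 + 9×11 = 175
  Shipping 277, fixed 336 → total 613.
  Any other capacity-feasible assignment to {F1, F2} ships for at least 277.
Compare {F1, F2, F3}: its best feasible assignment gives total 811.
Every other set of open sites that can feasibly serve all demand totals ≥ 811 even under its best assignment. Minimum: 613.

613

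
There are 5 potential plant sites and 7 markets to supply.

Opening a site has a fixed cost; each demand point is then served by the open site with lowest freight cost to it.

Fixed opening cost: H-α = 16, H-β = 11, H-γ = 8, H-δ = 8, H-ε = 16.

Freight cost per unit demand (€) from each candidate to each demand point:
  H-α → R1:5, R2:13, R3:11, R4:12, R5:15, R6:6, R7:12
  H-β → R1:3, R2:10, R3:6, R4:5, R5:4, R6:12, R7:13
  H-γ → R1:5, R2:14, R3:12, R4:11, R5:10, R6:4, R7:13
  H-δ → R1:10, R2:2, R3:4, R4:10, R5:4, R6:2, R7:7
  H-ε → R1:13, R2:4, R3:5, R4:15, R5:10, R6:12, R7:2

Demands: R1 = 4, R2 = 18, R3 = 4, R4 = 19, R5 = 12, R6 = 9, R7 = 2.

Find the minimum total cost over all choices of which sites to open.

258

Open {H-β, H-δ}: assign each demand point to its cheapest open site.
  R1→H-β 4×3=12, R2→H-δ 18×2=36, R3→H-δ 4×4=16, R4→H-β 19×5=95, R5→H-β 12×4=48, R6→H-δ 9×2=18, R7→H-δ 2×7=14
  freight cost 239, fixed 19 → total 258.
Compare {H-β, H-δ, H-ε}: freight cost 229 + fixed 35 = 264.
Compare {H-β, H-γ, H-δ}: freight cost 239 + fixed 27 = 266.
Compare {H-β, H-γ, H-δ, H-ε}: freight cost 229 + fixed 43 = 272.
All other subsets cost ≥ 264. Minimum total cost: 258.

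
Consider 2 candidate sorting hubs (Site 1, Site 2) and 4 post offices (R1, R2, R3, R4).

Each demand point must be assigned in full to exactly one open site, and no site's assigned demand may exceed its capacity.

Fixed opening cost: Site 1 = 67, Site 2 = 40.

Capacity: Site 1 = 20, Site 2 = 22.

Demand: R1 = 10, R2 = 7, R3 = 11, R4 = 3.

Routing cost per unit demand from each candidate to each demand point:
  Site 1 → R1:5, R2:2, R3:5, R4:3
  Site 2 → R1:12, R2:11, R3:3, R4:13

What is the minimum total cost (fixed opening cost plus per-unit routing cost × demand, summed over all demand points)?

Open {Site 1, Site 2}; cheapest assignment that respects the capacities:
  Site 1 (cap 20, load 20): R1, R2, R4 — cost 10×5 + 7×2 + 3×3 = 73
  Site 2 (cap 22, load 11): R3 — cost 11×3 = 33
  Shipping 106, fixed 107 → total 213.
  Any other capacity-feasible assignment to {Site 1, Site 2} ships for at least 106.
Total demand is 31 and no other set of sites has combined capacity ≥ 31, so {Site 1, Site 2} is the only feasible choice of open sites. Minimum: 213.

213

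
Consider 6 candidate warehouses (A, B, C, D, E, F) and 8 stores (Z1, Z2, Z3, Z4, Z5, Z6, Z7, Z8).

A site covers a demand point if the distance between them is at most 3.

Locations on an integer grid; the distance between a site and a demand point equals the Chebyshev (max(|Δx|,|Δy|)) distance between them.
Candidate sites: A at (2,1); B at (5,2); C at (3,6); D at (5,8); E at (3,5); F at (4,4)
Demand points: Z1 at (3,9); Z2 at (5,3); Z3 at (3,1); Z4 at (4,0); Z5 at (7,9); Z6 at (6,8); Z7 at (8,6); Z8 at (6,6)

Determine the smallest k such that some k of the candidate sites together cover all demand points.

2

Coverage sets (demand points within 3 of each site):
  A: {Z2, Z3, Z4}
  B: {Z2, Z3, Z4}
  C: {Z1, Z2, Z6, Z8}
  D: {Z1, Z5, Z6, Z7, Z8}
  E: {Z2, Z6, Z8}
  F: {Z2, Z3, Z8}
No single site covers all 8 demand points.
But {A, D} covers everything, so the minimum is 2.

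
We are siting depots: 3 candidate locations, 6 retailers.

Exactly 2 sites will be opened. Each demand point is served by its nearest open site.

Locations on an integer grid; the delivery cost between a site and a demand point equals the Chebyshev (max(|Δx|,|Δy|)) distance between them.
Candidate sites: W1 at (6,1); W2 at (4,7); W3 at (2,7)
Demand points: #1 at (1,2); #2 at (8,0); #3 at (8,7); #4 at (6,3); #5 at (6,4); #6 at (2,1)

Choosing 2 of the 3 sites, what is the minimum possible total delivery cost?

Open {W1, W2}.
  #1→W1 5, #2→W1 2, #3→W2 4, #4→W1 2, #5→W1 3, #6→W1 4  ⇒ total 20.
Compare {W1, W3}: total 22.
Compare {W2, W3}: total 29.

20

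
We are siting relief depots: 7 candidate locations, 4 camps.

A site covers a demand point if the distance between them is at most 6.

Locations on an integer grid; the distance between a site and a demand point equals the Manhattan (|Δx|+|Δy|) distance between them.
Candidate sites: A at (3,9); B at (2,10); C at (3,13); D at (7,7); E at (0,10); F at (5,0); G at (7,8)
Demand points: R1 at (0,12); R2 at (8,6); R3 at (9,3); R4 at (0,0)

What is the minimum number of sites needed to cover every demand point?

3

Coverage sets (demand points within 6 of each site):
  A: {R1}
  B: {R1}
  C: {R1}
  D: {R2, R3}
  E: {R1}
  F: {R4}
  G: {R2}
No 2 sites suffice: every size-2 union leaves at least one demand point uncovered.
But {A, D, F} covers everything, so the minimum is 3.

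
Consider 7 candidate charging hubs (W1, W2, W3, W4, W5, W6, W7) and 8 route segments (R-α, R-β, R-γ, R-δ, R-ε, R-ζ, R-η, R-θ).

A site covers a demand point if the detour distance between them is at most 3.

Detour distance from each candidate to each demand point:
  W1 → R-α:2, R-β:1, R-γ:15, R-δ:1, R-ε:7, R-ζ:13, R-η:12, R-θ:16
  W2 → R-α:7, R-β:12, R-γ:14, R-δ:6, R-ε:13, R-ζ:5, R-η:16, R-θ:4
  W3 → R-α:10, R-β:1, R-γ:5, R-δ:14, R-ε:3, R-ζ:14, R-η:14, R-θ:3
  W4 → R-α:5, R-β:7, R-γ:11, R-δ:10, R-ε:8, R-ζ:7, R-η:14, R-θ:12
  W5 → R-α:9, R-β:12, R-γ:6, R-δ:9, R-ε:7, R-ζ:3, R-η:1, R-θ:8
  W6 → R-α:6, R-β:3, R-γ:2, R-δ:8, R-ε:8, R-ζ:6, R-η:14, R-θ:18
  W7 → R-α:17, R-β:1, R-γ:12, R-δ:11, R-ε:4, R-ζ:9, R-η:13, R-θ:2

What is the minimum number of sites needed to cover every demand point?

4

Coverage sets (demand points within 3 of each site):
  W1: {R-α, R-β, R-δ}
  W2: {}
  W3: {R-β, R-ε, R-θ}
  W4: {}
  W5: {R-ζ, R-η}
  W6: {R-β, R-γ}
  W7: {R-β, R-θ}
No 3 sites suffice: every size-3 union leaves at least one demand point uncovered.
But {W1, W3, W5, W6} covers everything, so the minimum is 4.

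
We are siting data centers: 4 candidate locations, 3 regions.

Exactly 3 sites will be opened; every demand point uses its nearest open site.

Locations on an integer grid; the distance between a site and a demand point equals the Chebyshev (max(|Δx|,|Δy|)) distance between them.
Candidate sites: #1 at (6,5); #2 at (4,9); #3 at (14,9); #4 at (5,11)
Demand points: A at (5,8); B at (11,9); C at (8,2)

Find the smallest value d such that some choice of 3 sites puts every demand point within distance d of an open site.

Open {#1, #2, #3}.
  Farthest demand point is B at distance 3 (to #3); all others are ≤ 3.
With {#1, #3, #4} the worst case is 3.
With {#1, #2, #4} the worst case is 5.
No size-3 selection achieves below 3.

3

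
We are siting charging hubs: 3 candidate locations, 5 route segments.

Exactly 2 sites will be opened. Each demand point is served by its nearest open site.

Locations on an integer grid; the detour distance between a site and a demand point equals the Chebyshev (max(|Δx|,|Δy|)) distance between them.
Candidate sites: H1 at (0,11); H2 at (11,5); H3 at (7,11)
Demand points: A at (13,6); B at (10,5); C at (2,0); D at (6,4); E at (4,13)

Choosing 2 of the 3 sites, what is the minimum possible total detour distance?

Open {H2, H3}.
  A→H2 2, B→H2 1, C→H2 9, D→H2 5, E→H3 3  ⇒ total 20.
Compare {H1, H2}: total 21.
Compare {H1, H3}: total 33.

20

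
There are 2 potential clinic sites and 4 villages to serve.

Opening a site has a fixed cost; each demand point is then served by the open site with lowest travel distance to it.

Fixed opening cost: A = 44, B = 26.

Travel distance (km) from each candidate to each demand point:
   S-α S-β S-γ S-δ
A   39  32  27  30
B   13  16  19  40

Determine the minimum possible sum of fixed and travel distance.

Open {B}: assign each demand point to its cheapest open site.
  S-α→B 13, S-β→B 16, S-γ→B 19, S-δ→B 40
  travel distance 88, fixed 26 → total 114.
Compare {A, B}: travel distance 78 + fixed 70 = 148.
Compare {A}: travel distance 128 + fixed 44 = 172.

114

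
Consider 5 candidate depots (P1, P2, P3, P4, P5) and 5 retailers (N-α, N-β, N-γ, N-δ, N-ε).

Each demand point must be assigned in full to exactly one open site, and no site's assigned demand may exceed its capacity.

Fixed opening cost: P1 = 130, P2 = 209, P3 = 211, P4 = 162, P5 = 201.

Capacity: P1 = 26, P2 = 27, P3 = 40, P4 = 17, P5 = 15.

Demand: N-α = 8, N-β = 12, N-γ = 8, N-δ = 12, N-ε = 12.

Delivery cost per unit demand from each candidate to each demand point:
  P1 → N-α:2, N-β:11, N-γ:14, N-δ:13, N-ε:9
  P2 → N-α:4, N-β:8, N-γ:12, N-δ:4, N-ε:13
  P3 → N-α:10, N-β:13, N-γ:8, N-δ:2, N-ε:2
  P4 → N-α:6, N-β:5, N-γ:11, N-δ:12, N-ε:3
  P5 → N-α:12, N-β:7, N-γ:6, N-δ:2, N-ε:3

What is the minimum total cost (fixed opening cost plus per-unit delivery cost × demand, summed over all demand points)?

601

Open {P1, P3}; cheapest assignment that respects the capacities:
  P1 (cap 26, load 20): N-α, N-β — cost 8×2 + 12×11 = 148
  P3 (cap 40, load 32): N-γ, N-δ, N-ε — cost 8×8 + 12×2 + 12×2 = 112
  Shipping 260, fixed 341 → total 601.
  Any other capacity-feasible assignment to {P1, P3} ships for at least 260.
Compare {P3, P4}: its best feasible assignment gives total 625.
Compare {P2, P3}: its best feasible assignment gives total 660.
Every other set of open sites that can feasibly serve all demand totals ≥ 625 even under its best assignment. Minimum: 601.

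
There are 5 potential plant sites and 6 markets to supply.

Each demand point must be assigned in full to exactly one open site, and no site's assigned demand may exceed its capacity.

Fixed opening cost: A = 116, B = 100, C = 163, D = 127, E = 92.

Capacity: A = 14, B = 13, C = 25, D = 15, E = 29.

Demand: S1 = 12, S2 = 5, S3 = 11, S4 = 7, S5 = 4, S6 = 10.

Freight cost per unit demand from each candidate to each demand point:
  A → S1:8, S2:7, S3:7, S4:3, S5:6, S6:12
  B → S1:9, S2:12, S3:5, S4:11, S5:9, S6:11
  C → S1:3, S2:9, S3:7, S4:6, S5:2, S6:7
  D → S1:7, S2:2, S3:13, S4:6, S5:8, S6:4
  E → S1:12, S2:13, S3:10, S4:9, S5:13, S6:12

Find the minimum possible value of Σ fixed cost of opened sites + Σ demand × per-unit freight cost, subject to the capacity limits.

Open {B, C, D}; cheapest assignment that respects the capacities:
  B (cap 13, load 11): S3 — cost 11×5 = 55
  C (cap 25, load 23): S1, S4, S5 — cost 12×3 + 7×6 + 4×2 = 86
  D (cap 15, load 15): S2, S6 — cost 5×2 + 10×4 = 50
  Shipping 191, fixed 390 → total 581.
  Any other capacity-feasible assignment to {B, C, D} ships for at least 191.
Compare {A, C, D}: its best feasible assignment gives total 614.
Compare {C, D, E}: its best feasible assignment gives total 628.
Every other set of open sites that can feasibly serve all demand totals ≥ 614 even under its best assignment. Minimum: 581.

581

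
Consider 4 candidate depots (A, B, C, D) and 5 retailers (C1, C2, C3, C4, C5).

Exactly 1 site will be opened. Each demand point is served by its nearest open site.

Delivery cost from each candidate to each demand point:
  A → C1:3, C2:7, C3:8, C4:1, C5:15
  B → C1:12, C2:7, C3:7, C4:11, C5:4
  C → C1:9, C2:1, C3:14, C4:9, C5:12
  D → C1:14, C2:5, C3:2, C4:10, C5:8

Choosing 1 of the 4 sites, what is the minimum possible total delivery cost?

Open {A}.
  C1→A 3, C2→A 7, C3→A 8, C4→A 1, C5→A 15  ⇒ total 34.
Compare {D}: total 39.
Compare {B}: total 41.
No size-1 selection does better; minimum is 34.

34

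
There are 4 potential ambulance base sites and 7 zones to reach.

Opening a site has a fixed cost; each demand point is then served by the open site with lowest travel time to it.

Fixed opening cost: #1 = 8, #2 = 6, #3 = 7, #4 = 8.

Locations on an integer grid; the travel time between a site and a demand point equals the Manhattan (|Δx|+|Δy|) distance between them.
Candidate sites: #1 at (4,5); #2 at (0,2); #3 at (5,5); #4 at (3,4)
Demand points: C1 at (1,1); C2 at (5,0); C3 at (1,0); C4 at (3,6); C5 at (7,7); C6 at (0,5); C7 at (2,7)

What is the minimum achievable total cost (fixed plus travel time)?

38

Open {#2, #3}: assign each demand point to its cheapest open site.
  C1→#2 2, C2→#3 5, C3→#2 3, C4→#3 3, C5→#3 4, C6→#2 3, C7→#3 5
  travel time 25, fixed 13 → total 38.
Compare {#1, #2}: travel time 25 + fixed 14 = 39.
Compare {#2, #4}: travel time 27 + fixed 14 = 41.
Compare {#4}: travel time 34 + fixed 8 = 42.
All other subsets cost ≥ 39. Minimum total cost: 38.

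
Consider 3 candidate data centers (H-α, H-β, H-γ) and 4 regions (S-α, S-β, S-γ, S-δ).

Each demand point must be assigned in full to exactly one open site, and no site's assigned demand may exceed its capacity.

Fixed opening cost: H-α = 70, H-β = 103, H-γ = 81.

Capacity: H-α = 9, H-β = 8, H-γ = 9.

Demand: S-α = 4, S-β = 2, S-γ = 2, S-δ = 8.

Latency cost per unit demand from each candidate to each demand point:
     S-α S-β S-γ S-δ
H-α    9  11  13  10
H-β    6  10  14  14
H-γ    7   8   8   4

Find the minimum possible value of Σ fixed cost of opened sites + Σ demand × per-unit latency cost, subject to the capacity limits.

Open {H-α, H-γ}; cheapest assignment that respects the capacities:
  H-α (cap 9, load 8): S-α, S-β, S-γ — cost 4×9 + 2×11 + 2×13 = 84
  H-γ (cap 9, load 8): S-δ — cost 8×4 = 32
  Shipping 116, fixed 151 → total 267.
  Any other capacity-feasible assignment to {H-α, H-γ} ships for at least 116.
Compare {H-β, H-γ}: its best feasible assignment gives total 288.
Compare {H-α, H-β}: its best feasible assignment gives total 325.
Every other set of open sites that can feasibly serve all demand totals ≥ 288 even under its best assignment. Minimum: 267.

267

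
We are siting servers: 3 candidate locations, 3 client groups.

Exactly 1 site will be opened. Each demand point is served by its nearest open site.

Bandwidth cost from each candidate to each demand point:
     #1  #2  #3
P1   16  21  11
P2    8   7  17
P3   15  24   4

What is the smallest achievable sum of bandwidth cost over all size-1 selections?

Open {P2}.
  #1→P2 8, #2→P2 7, #3→P2 17  ⇒ total 32.
Compare {P3}: total 43.
Compare {P1}: total 48.

32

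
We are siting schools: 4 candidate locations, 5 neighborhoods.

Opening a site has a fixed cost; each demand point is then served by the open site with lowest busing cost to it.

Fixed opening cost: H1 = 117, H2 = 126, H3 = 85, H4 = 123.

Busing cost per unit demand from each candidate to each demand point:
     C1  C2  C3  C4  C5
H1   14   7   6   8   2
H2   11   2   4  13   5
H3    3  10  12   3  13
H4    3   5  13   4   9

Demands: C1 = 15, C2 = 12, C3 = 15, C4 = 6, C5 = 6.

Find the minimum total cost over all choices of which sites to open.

Open {H2, H3}: assign each demand point to its cheapest open site.
  C1→H3 15×3=45, C2→H2 12×2=24, C3→H2 15×4=60, C4→H3 6×3=18, C5→H2 6×5=30
  busing cost 177, fixed 211 → total 388.
Compare {H2, H4}: busing cost 183 + fixed 249 = 432.
Compare {H1, H3}: busing cost 249 + fixed 202 = 451.
Compare {H1, H4}: busing cost 231 + fixed 240 = 471.
All other subsets cost ≥ 432. Minimum total cost: 388.

388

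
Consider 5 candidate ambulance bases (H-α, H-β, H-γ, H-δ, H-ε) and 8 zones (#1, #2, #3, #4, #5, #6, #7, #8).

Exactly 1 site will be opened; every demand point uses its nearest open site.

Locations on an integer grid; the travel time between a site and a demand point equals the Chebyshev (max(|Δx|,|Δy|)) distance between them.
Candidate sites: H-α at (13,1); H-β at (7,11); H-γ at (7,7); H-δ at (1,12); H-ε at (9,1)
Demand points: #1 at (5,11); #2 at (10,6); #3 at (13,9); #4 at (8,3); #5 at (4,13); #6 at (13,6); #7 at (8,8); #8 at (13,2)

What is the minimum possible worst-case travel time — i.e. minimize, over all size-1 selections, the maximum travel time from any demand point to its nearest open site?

6

Open {H-γ}.
  Farthest demand point is #3 at travel time 6 (to H-γ); all others are ≤ 6.
With {H-β} the worst case is 9.
With {H-α} the worst case is 12.
No size-1 selection achieves below 6.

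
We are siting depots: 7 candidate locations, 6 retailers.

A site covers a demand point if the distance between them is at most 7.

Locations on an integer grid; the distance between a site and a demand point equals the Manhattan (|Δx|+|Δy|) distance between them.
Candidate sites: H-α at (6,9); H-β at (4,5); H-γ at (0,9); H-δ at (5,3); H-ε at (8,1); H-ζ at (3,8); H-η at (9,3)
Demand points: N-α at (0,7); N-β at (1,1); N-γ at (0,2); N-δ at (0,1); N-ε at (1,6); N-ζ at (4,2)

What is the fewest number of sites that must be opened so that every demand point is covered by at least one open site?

2

Coverage sets (demand points within 7 of each site):
  H-α: {}
  H-β: {N-α, N-β, N-γ, N-ε, N-ζ}
  H-γ: {N-α, N-γ, N-ε}
  H-δ: {N-β, N-γ, N-δ, N-ε, N-ζ}
  H-ε: {N-β, N-ζ}
  H-ζ: {N-α, N-ε, N-ζ}
  H-η: {N-ζ}
No single site covers all 6 demand points.
But {H-β, H-δ} covers everything, so the minimum is 2.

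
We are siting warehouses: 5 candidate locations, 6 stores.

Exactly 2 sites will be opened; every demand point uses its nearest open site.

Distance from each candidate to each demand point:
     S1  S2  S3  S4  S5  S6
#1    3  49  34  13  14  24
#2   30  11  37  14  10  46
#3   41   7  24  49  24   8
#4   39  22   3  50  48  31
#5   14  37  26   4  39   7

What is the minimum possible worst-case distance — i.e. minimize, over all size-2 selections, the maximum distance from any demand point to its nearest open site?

Open {#1, #3}.
  Farthest demand point is S3 at distance 24 (to #3); all others are ≤ 24.
With {#1, #4} the worst case is 24.
With {#3, #5} the worst case is 24.
No size-2 selection achieves below 24.

24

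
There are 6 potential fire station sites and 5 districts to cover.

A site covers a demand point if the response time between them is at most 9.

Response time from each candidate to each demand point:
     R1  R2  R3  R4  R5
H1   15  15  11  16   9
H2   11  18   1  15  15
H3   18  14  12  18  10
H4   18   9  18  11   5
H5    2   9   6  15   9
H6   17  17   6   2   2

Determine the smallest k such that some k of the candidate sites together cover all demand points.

Coverage sets (demand points within 9 of each site):
  H1: {R5}
  H2: {R3}
  H3: {}
  H4: {R2, R5}
  H5: {R1, R2, R3, R5}
  H6: {R3, R4, R5}
No single site covers all 5 demand points.
But {H5, H6} covers everything, so the minimum is 2.

2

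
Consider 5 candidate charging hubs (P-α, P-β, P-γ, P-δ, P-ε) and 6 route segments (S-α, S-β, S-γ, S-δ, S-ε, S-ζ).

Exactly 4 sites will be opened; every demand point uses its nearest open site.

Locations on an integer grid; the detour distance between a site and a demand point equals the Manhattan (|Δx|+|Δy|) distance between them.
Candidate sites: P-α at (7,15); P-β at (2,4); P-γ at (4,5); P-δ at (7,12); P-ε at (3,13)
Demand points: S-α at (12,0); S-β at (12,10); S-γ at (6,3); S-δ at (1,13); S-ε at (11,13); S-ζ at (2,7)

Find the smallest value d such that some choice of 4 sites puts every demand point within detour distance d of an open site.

Open {P-α, P-β, P-γ, P-δ}.
  Farthest demand point is S-α at detour distance 13 (to P-γ); all others are ≤ 13.
With {P-α, P-β, P-γ, P-ε} the worst case is 13.
With {P-α, P-γ, P-δ, P-ε} the worst case is 13.
No size-4 selection achieves below 13.

13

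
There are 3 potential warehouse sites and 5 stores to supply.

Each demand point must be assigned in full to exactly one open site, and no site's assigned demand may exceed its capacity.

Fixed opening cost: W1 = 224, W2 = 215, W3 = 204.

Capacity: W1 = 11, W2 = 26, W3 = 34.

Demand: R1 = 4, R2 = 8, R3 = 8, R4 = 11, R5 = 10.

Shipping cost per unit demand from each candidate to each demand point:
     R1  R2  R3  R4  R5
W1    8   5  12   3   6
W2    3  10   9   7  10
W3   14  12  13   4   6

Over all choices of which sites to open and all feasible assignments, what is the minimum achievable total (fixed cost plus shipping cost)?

Open {W2, W3}; cheapest assignment that respects the capacities:
  W2 (cap 26, load 20): R1, R2, R3 — cost 4×3 + 8×10 + 8×9 = 164
  W3 (cap 34, load 21): R4, R5 — cost 11×4 + 10×6 = 104
  Shipping 268, fixed 419 → total 687.
  Any other capacity-feasible assignment to {W2, W3} ships for at least 268.
Compare {W1, W3}: its best feasible assignment gives total 732.
Compare {W1, W2, W3}: its best feasible assignment gives total 871.
Every other set of open sites that can feasibly serve all demand totals ≥ 732 even under its best assignment. Minimum: 687.

687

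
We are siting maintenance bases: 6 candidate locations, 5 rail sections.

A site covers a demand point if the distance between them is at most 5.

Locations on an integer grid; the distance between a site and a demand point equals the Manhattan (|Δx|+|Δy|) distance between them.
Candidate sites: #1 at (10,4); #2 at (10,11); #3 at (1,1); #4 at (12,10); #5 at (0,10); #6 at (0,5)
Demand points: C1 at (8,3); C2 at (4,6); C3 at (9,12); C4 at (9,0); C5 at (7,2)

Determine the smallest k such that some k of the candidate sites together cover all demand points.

3

Coverage sets (demand points within 5 of each site):
  #1: {C1, C4, C5}
  #2: {C3}
  #3: {}
  #4: {C3}
  #5: {}
  #6: {C2}
No 2 sites suffice: every size-2 union leaves at least one demand point uncovered.
But {#1, #2, #6} covers everything, so the minimum is 3.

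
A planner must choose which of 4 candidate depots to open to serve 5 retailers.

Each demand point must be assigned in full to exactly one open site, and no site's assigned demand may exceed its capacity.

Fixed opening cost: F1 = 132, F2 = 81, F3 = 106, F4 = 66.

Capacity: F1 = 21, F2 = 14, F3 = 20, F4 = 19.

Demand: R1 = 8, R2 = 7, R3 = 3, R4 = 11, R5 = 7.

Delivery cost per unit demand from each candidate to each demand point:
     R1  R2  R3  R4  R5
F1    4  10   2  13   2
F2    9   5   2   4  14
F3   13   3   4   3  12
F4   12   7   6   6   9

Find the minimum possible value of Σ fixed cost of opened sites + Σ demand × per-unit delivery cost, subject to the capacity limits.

Open {F1, F3}; cheapest assignment that respects the capacities:
  F1 (cap 21, load 18): R1, R3, R5 — cost 8×4 + 3×2 + 7×2 = 52
  F3 (cap 20, load 18): R2, R4 — cost 7×3 + 11×3 = 54
  Shipping 106, fixed 238 → total 344.
  Any other capacity-feasible assignment to {F1, F3} ships for at least 106.
Compare {F1, F4}: its best feasible assignment gives total 365.
Compare {F3, F4}: its best feasible assignment gives total 403.
Every other set of open sites that can feasibly serve all demand totals ≥ 365 even under its best assignment. Minimum: 344.

344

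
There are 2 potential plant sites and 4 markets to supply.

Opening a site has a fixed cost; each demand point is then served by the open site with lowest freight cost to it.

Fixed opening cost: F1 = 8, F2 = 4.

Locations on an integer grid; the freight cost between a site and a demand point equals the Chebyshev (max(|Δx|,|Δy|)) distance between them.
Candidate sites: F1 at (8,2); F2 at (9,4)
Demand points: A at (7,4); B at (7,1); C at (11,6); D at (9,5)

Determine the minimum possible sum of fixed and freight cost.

Open {F2}: assign each demand point to its cheapest open site.
  A→F2 2, B→F2 3, C→F2 2, D→F2 1
  freight cost 8, fixed 4 → total 12.
Compare {F1}: freight cost 10 + fixed 8 = 18.
Compare {F1, F2}: freight cost 6 + fixed 12 = 18.

12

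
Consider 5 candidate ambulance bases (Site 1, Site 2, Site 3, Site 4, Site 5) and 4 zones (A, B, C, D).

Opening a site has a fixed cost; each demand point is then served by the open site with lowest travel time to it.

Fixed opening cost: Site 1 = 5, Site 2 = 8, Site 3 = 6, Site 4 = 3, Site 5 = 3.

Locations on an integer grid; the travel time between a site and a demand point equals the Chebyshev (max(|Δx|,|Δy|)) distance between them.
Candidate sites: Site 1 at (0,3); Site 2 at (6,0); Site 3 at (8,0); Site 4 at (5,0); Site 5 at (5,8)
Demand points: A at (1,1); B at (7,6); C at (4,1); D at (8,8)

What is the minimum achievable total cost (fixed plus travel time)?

16

Open {Site 4, Site 5}: assign each demand point to its cheapest open site.
  A→Site 4 4, B→Site 5 2, C→Site 4 1, D→Site 5 3
  travel time 10, fixed 6 → total 16.
Compare {Site 1, Site 5}: travel time 11 + fixed 8 = 19.
Compare {Site 1, Site 4, Site 5}: travel time 8 + fixed 11 = 19.
Compare {Site 4}: travel time 19 + fixed 3 = 22.
All other subsets cost ≥ 19. Minimum total cost: 16.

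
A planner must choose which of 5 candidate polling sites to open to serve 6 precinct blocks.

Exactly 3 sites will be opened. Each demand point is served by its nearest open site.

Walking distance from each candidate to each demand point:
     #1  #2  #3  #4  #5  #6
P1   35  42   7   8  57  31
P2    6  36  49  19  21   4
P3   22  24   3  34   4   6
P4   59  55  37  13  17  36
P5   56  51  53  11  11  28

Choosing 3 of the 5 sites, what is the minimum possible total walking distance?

Open {P1, P2, P3}.
  #1→P2 6, #2→P3 24, #3→P3 3, #4→P1 8, #5→P3 4, #6→P2 4  ⇒ total 49.
Compare {P2, P3, P5}: total 52.
Compare {P2, P3, P4}: total 54.
No size-3 selection does better; minimum is 49.

49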